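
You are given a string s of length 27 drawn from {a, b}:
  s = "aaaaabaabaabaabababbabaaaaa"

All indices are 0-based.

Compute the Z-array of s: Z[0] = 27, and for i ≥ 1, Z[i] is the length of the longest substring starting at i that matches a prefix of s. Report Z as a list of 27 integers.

[27, 4, 3, 2, 1, 0, 2, 1, 0, 2, 1, 0, 2, 1, 0, 1, 0, 1, 0, 0, 1, 0, 5, 4, 3, 2, 1]

Z[0]=27
i=1: i≥r, start 0; Z[1]=4 extend→box=[1,5)
i=2: min(r-i=3, Z[1]=4)=3; Z[2]=3
i=3: min(r-i=2, Z[2]=3)=2; Z[3]=2
i=4: min(r-i=1, Z[3]=2)=1; Z[4]=1
i=5: i≥r, start 0; Z[5]=0
i=6: i≥r, start 0; Z[6]=2 extend→box=[6,8)
i=7: min(r-i=1, Z[1]=4)=1; Z[7]=1
i=8: i≥r, start 0; Z[8]=0
i=9: i≥r, start 0; Z[9]=2 extend→box=[9,11)
i=10: min(r-i=1, Z[1]=4)=1; Z[10]=1
i=11: i≥r, start 0; Z[11]=0
i=12: i≥r, start 0; Z[12]=2 extend→box=[12,14)
i=13: min(r-i=1, Z[1]=4)=1; Z[13]=1
i=14: i≥r, start 0; Z[14]=0
i=15: i≥r, start 0; Z[15]=1 extend→box=[15,16)
i=16: i≥r, start 0; Z[16]=0
i=17: i≥r, start 0; Z[17]=1 extend→box=[17,18)
i=18: i≥r, start 0; Z[18]=0
i=19: i≥r, start 0; Z[19]=0
i=20: i≥r, start 0; Z[20]=1 extend→box=[20,21)
i=21: i≥r, start 0; Z[21]=0
i=22: i≥r, start 0; Z[22]=5 extend→box=[22,27)
i=23: min(r-i=4, Z[1]=4)=4; Z[23]=4
i=24: min(r-i=3, Z[2]=3)=3; Z[24]=3
i=25: min(r-i=2, Z[3]=2)=2; Z[25]=2
i=26: min(r-i=1, Z[4]=1)=1; Z[26]=1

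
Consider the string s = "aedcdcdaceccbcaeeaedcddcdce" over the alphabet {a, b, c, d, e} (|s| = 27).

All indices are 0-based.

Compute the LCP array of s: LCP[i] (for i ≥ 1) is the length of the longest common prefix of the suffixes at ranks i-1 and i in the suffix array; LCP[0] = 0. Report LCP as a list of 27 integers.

[0, 1, 5, 2, 0, 0, 1, 1, 1, 2, 3, 2, 1, 2, 0, 1, 3, 4, 3, 2, 1, 0, 1, 1, 1, 4, 1]

sorted suffixes:
  #0 SA[0]=7  'aceccbcaeeaedcddcdce'
  #1 SA[1]=0  'aedcdcdaceccbcaeeaedcddcdce'
  #2 SA[2]=17  'aedcddcdce'
  #3 SA[3]=14  'aeeaedcddcdce'
  #4 SA[4]=12  'bcaeeaedcddcdce'
  #5 SA[5]=13  'caeeaedcddcdce'
  #6 SA[6]=11  'cbcaeeaedcddcdce'
  #7 SA[7]=10  'ccbcaeeaedcddcdce'
  #8 SA[8]=5  'cdaceccbcaeeaedcddcdce'
  #9 SA[9]=3  'cdcdaceccbcaeeaedcddcdce'
  #10 SA[10]=23  'cdce'
  #11 SA[11]=20  'cddcdce'
  #12 SA[12]=25  'ce'
  #13 SA[13]=8  'ceccbcaeeaedcddcdce'
  #14 SA[14]=6  'daceccbcaeeaedcddcdce'
  #15 SA[15]=4  'dcdaceccbcaeeaedcddcdce'
  #16 SA[16]=2  'dcdcdaceccbcaeeaedcddcdce'
  #17 SA[17]=22  'dcdce'
  #18 SA[18]=19  'dcddcdce'
  #19 SA[19]=24  'dce'
  #20 SA[20]=21  'ddcdce'
  #21 SA[21]=26  'e'
  #22 SA[22]=16  'eaedcddcdce'
  #23 SA[23]=9  'eccbcaeeaedcddcdce'
  #24 SA[24]=1  'edcdcdaceccbcaeeaedcddcdce'
  #25 SA[25]=18  'edcddcdce'
  #26 SA[26]=15  'eeaedcddcdce'

SA = [7, 0, 17, 14, 12, 13, 11, 10, 5, 3, 23, 20, 25, 8, 6, 4, 2, 22, 19, 24, 21, 26, 16, 9, 1, 18, 15]
i: (SA[i-1],SA[i]) lcp shared
  1: (7,0) 1 'a'
  2: (0,17) 5 'aedcd'
  3: (17,14) 2 'ae'
  4: (14,12) 0 ''
  5: (12,13) 0 ''
  6: (13,11) 1 'c'
  7: (11,10) 1 'c'
  8: (10,5) 1 'c'
  9: (5,3) 2 'cd'
  10: (3,23) 3 'cdc'
  11: (23,20) 2 'cd'
  12: (20,25) 1 'c'
  13: (25,8) 2 'ce'
  14: (8,6) 0 ''
  15: (6,4) 1 'd'
  16: (4,2) 3 'dcd'
  17: (2,22) 4 'dcdc'
  18: (22,19) 3 'dcd'
  19: (19,24) 2 'dc'
  20: (24,21) 1 'd'
  21: (21,26) 0 ''
  22: (26,16) 1 'e'
  23: (16,9) 1 'e'
  24: (9,1) 1 'e'
  25: (1,18) 4 'edcd'
  26: (18,15) 1 'e'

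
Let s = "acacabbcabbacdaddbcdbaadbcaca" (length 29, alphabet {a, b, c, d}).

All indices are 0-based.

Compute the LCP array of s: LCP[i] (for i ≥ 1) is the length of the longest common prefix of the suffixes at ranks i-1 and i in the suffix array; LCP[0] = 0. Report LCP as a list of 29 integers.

[0, 1, 1, 3, 1, 3, 3, 2, 1, 2, 0, 2, 1, 2, 1, 3, 2, 0, 2, 4, 2, 4, 1, 2, 0, 1, 2, 3, 1]

rank | idx | suffix
   0 |  28 | a
   1 |  21 | aadbcaca
   2 |   8 | abbacdaddbcdbaadbcaca
   3 |   4 | abbcabbacdaddbcdbaadbcaca
   4 |  26 | aca
   5 |   2 | acabbcabbacdaddbcdbaadbcaca
   6 |   0 | acacabbcabbacdaddbcdbaadbcaca
   7 |  11 | acdaddbcdbaadbcaca
   8 |  22 | adbcaca
   9 |  14 | addbcdbaadbcaca
  10 |  20 | baadbcaca
  11 |  10 | bacdaddbcdbaadbcaca
  12 |   9 | bbacdaddbcdbaadbcaca
  13 |   5 | bbcabbacdaddbcdbaadbcaca
  14 |   6 | bcabbacdaddbcdbaadbcaca
  15 |  24 | bcaca
  16 |  17 | bcdbaadbcaca
  17 |  27 | ca
  18 |   7 | cabbacdaddbcdbaadbcaca
  19 |   3 | cabbcabbacdaddbcdbaadbcaca
  20 |  25 | caca
  21 |   1 | cacabbcabbacdaddbcdbaadbcaca
  22 |  12 | cdaddbcdbaadbcaca
  23 |  18 | cdbaadbcaca
  24 |  13 | daddbcdbaadbcaca
  25 |  19 | dbaadbcaca
  26 |  23 | dbcaca
  27 |  16 | dbcdbaadbcaca
  28 |  15 | ddbcdbaadbcaca

SA = [28, 21, 8, 4, 26, 2, 0, 11, 22, 14, 20, 10, 9, 5, 6, 24, 17, 27, 7, 3, 25, 1, 12, 18, 13, 19, 23, 16, 15]
rank  pair      lcp
   1  s[28:],s[21:]  1  'a'
   2  s[21:],s[8:]  1  'a'
   3  s[8:],s[4:]  3  'abb'
   4  s[4:],s[26:]  1  'a'
   5  s[26:],s[2:]  3  'aca'
   6  s[2:],s[0:]  3  'aca'
   7  s[0:],s[11:]  2  'ac'
   8  s[11:],s[22:]  1  'a'
   9  s[22:],s[14:]  2  'ad'
  10  s[14:],s[20:]  0  ''
  11  s[20:],s[10:]  2  'ba'
  12  s[10:],s[9:]  1  'b'
  13  s[9:],s[5:]  2  'bb'
  14  s[5:],s[6:]  1  'b'
  15  s[6:],s[24:]  3  'bca'
  16  s[24:],s[17:]  2  'bc'
  17  s[17:],s[27:]  0  ''
  18  s[27:],s[7:]  2  'ca'
  19  s[7:],s[3:]  4  'cabb'
  20  s[3:],s[25:]  2  'ca'
  21  s[25:],s[1:]  4  'caca'
  22  s[1:],s[12:]  1  'c'
  23  s[12:],s[18:]  2  'cd'
  24  s[18:],s[13:]  0  ''
  25  s[13:],s[19:]  1  'd'
  26  s[19:],s[23:]  2  'db'
  27  s[23:],s[16:]  3  'dbc'
  28  s[16:],s[15:]  1  'd'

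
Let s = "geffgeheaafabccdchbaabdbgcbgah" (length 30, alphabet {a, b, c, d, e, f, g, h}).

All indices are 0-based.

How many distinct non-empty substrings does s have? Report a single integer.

sorted suffixes:
  #0 SA[0]=19  'aabdbgcbgah'
  #1 SA[1]=8  'aafabccdchbaabdbgcbgah'
  #2 SA[2]=11  'abccdchbaabdbgcbgah'
  #3 SA[3]=20  'abdbgcbgah'
  #4 SA[4]=9  'afabccdchbaabdbgcbgah'
  #5 SA[5]=28  'ah'
  #6 SA[6]=18  'baabdbgcbgah'
  #7 SA[7]=12  'bccdchbaabdbgcbgah'
  #8 SA[8]=21  'bdbgcbgah'
  #9 SA[9]=26  'bgah'
  #10 SA[10]=23  'bgcbgah'
  #11 SA[11]=25  'cbgah'
  #12 SA[12]=13  'ccdchbaabdbgcbgah'
  #13 SA[13]=14  'cdchbaabdbgcbgah'
  #14 SA[14]=16  'chbaabdbgcbgah'
  #15 SA[15]=22  'dbgcbgah'
  #16 SA[16]=15  'dchbaabdbgcbgah'
  #17 SA[17]=7  'eaafabccdchbaabdbgcbgah'
  #18 SA[18]=1  'effgeheaafabccdchbaabdbgcbgah'
  #19 SA[19]=5  'eheaafabccdchbaabdbgcbgah'
  #20 SA[20]=10  'fabccdchbaabdbgcbgah'
  #21 SA[21]=2  'ffgeheaafabccdchbaabdbgcbgah'
  #22 SA[22]=3  'fgeheaafabccdchbaabdbgcbgah'
  #23 SA[23]=27  'gah'
  #24 SA[24]=24  'gcbgah'
  #25 SA[25]=0  'geffgeheaafabccdchbaabdbgcbgah'
  #26 SA[26]=4  'geheaafabccdchbaabdbgcbgah'
  #27 SA[27]=29  'h'
  #28 SA[28]=17  'hbaabdbgcbgah'
  #29 SA[29]=6  'heaafabccdchbaabdbgcbgah'

SA = [19, 8, 11, 20, 9, 28, 18, 12, 21, 26, 23, 25, 13, 14, 16, 22, 15, 7, 1, 5, 10, 2, 3, 27, 24, 0, 4, 29, 17, 6]
i: (SA[i-1],SA[i]) lcp shared
  1: (19,8) 2 'aa'
  2: (8,11) 1 'a'
  3: (11,20) 2 'ab'
  4: (20,9) 1 'a'
  5: (9,28) 1 'a'
  6: (28,18) 0 ''
  7: (18,12) 1 'b'
  8: (12,21) 1 'b'
  9: (21,26) 1 'b'
  10: (26,23) 2 'bg'
  11: (23,25) 0 ''
  12: (25,13) 1 'c'
  13: (13,14) 1 'c'
  14: (14,16) 1 'c'
  15: (16,22) 0 ''
  16: (22,15) 1 'd'
  17: (15,7) 0 ''
  18: (7,1) 1 'e'
  19: (1,5) 1 'e'
  20: (5,10) 0 ''
  21: (10,2) 1 'f'
  22: (2,3) 1 'f'
  23: (3,27) 0 ''
  24: (27,24) 1 'g'
  25: (24,0) 1 'g'
  26: (0,4) 2 'ge'
  27: (4,29) 0 ''
  28: (29,17) 1 'h'
  29: (17,6) 1 'h'

n(n+1)/2 = 30·31/2 = 465
Σ LCP = 0 + 2 + 1 + 2 + 1 + 1 + 0 + 1 + 1 + 1 + 2 + 0 + 1 + 1 + 1 + 0 + 1 + 0 + 1 + 1 + 0 + 1 + 1 + 0 + 1 + 1 + 2 + 0 + 1 + 1 = 26
distinct = 465 − 26 = 439

439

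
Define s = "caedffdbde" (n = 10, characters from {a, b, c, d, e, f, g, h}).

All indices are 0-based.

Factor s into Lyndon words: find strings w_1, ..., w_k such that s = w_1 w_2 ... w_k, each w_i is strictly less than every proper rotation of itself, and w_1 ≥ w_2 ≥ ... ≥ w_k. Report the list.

emit factor 1: 'c' (i=0, period=1)
emit factor 2: 'aedffdbde' (i=1, period=9)

["c", "aedffdbde"]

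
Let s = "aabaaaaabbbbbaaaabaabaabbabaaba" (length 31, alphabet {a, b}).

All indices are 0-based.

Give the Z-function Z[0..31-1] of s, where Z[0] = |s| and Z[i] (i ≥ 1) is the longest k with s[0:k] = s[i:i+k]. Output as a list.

Z[0]=31
i=1: fresh scan; Z[1]=1 grow→box=[1,2)
i=2: fresh scan; Z[2]=0
i=3: fresh scan; Z[3]=2 grow→box=[3,5)
i=4: min(r-i=1, Z[1]=1)=1; Z[4]=2 grow→box=[4,6)
i=5: min(r-i=1, Z[1]=1)=1; Z[5]=2 grow→box=[5,7)
i=6: min(r-i=1, Z[1]=1)=1; Z[6]=3 grow→box=[6,9)
i=7: min(r-i=2, Z[1]=1)=1; Z[7]=1
i=8: min(r-i=1, Z[2]=0)=0; Z[8]=0
i=9: fresh scan; Z[9]=0
i=10: fresh scan; Z[10]=0
i=11: fresh scan; Z[11]=0
i=12: fresh scan; Z[12]=0
i=13: fresh scan; Z[13]=2 grow→box=[13,15)
i=14: min(r-i=1, Z[1]=1)=1; Z[14]=2 grow→box=[14,16)
i=15: min(r-i=1, Z[1]=1)=1; Z[15]=5 grow→box=[15,20)
i=16: min(r-i=4, Z[1]=1)=1; Z[16]=1
i=17: min(r-i=3, Z[2]=0)=0; Z[17]=0
i=18: min(r-i=2, Z[3]=2)=2; Z[18]=5 grow→box=[18,23)
i=19: min(r-i=4, Z[1]=1)=1; Z[19]=1
i=20: min(r-i=3, Z[2]=0)=0; Z[20]=0
i=21: min(r-i=2, Z[3]=2)=2; Z[21]=3 grow→box=[21,24)
i=22: min(r-i=2, Z[1]=1)=1; Z[22]=1
i=23: min(r-i=1, Z[2]=0)=0; Z[23]=0
i=24: fresh scan; Z[24]=0
i=25: fresh scan; Z[25]=1 grow→box=[25,26)
i=26: fresh scan; Z[26]=0
i=27: fresh scan; Z[27]=4 grow→box=[27,31)
i=28: min(r-i=3, Z[1]=1)=1; Z[28]=1
i=29: min(r-i=2, Z[2]=0)=0; Z[29]=0
i=30: min(r-i=1, Z[3]=2)=1; Z[30]=1

[31, 1, 0, 2, 2, 2, 3, 1, 0, 0, 0, 0, 0, 2, 2, 5, 1, 0, 5, 1, 0, 3, 1, 0, 0, 1, 0, 4, 1, 0, 1]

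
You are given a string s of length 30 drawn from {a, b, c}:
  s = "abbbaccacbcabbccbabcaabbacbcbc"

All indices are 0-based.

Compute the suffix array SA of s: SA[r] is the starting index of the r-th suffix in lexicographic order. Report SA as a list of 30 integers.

[20, 21, 0, 11, 17, 7, 24, 4, 16, 23, 3, 22, 2, 1, 12, 28, 18, 9, 26, 13, 29, 19, 10, 6, 15, 27, 8, 25, 5, 14]

rank | idx | suffix
   0 |  20 | aabbacbcbc
   1 |  21 | abbacbcbc
   2 |   0 | abbbaccacbcabbccbabcaabbacbcbc
   3 |  11 | abbccbabcaabbacbcbc
   4 |  17 | abcaabbacbcbc
   5 |   7 | acbcabbccbabcaabbacbcbc
   6 |  24 | acbcbc
   7 |   4 | accacbcabbccbabcaabbacbcbc
   8 |  16 | babcaabbacbcbc
   9 |  23 | bacbcbc
  10 |   3 | baccacbcabbccbabcaabbacbcbc
  11 |  22 | bbacbcbc
  12 |   2 | bbaccacbcabbccbabcaabbacbcbc
  13 |   1 | bbbaccacbcabbccbabcaabbacbcbc
  14 |  12 | bbccbabcaabbacbcbc
  15 |  28 | bc
  16 |  18 | bcaabbacbcbc
  17 |   9 | bcabbccbabcaabbacbcbc
  18 |  26 | bcbc
  19 |  13 | bccbabcaabbacbcbc
  20 |  29 | c
  21 |  19 | caabbacbcbc
  22 |  10 | cabbccbabcaabbacbcbc
  23 |   6 | cacbcabbccbabcaabbacbcbc
  24 |  15 | cbabcaabbacbcbc
  25 |  27 | cbc
  26 |   8 | cbcabbccbabcaabbacbcbc
  27 |  25 | cbcbc
  28 |   5 | ccacbcabbccbabcaabbacbcbc
  29 |  14 | ccbabcaabbacbcbc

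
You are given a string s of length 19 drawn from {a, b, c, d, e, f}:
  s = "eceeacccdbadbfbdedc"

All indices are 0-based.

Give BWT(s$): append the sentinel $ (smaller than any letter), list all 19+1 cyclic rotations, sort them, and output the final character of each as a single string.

cebdfddaccecaebe$dcb

rank  rotation              last
    0  $eceeacccdbadbfbdedc  c
    1  acccdbadbfbdedc$ecee  e
    2  adbfbdedc$eceeacccdb  b
    3  badbfbdedc$eceeacccd  d
    4  bdedc$eceeacccdbadbf  f
    5  bfbdedc$eceeacccdbad  d
    6  c$eceeacccdbadbfbded  d
    7  cccdbadbfbdedc$eceea  a
    8  ccdbadbfbdedc$eceeac  c
    9  cdbadbfbdedc$eceeacc  c
   10  ceeacccdbadbfbdedc$e  e
   11  dbadbfbdedc$eceeaccc  c
   12  dbfbdedc$eceeacccdba  a
   13  dc$eceeacccdbadbfbde  e
   14  dedc$eceeacccdbadbfb  b
   15  eacccdbadbfbdedc$ece  e
   16  eceeacccdbadbfbdedc$  $
   17  edc$eceeacccdbadbfbd  d
   18  eeacccdbadbfbdedc$ec  c
   19  fbdedc$eceeacccdbadb  b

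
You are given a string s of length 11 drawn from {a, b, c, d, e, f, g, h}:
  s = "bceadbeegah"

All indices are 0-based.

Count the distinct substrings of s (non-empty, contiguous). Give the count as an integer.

62

sorted suffixes:
  #0 SA[0]=3  'adbeegah'
  #1 SA[1]=9  'ah'
  #2 SA[2]=0  'bceadbeegah'
  #3 SA[3]=5  'beegah'
  #4 SA[4]=1  'ceadbeegah'
  #5 SA[5]=4  'dbeegah'
  #6 SA[6]=2  'eadbeegah'
  #7 SA[7]=6  'eegah'
  #8 SA[8]=7  'egah'
  #9 SA[9]=8  'gah'
  #10 SA[10]=10  'h'

SA = [3, 9, 0, 5, 1, 4, 2, 6, 7, 8, 10]
i: (SA[i-1],SA[i]) lcp shared
  1: (3,9) 1 'a'
  2: (9,0) 0 ''
  3: (0,5) 1 'b'
  4: (5,1) 0 ''
  5: (1,4) 0 ''
  6: (4,2) 0 ''
  7: (2,6) 1 'e'
  8: (6,7) 1 'e'
  9: (7,8) 0 ''
  10: (8,10) 0 ''

n(n+1)/2 = 11·12/2 = 66
Σ LCP = 0 + 1 + 0 + 1 + 0 + 0 + 0 + 1 + 1 + 0 + 0 = 4
distinct = 66 − 4 = 62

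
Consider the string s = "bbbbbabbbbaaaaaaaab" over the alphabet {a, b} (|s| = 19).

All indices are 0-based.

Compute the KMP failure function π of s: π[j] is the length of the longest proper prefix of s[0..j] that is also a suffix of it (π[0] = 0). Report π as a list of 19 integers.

π[0] = 0
j=1 s[j]='b': π[1]=1 (border 'b')
j=2 s[j]='b': π[2]=2 (border 'bb')
j=3 s[j]='b': π[3]=3 (border 'bbb')
j=4 s[j]='b': π[4]=4 (border 'bbbb')
j=5 s[j]='a': k: 4→3→2→1→0; π[5]=0 (border '')
j=6 s[j]='b': π[6]=1 (border 'b')
j=7 s[j]='b': π[7]=2 (border 'bb')
j=8 s[j]='b': π[8]=3 (border 'bbb')
j=9 s[j]='b': π[9]=4 (border 'bbbb')
j=10 s[j]='a': k: 4→3→2→1→0; π[10]=0 (border '')
j=11 s[j]='a': π[11]=0 (border '')
j=12 s[j]='a': π[12]=0 (border '')
j=13 s[j]='a': π[13]=0 (border '')
j=14 s[j]='a': π[14]=0 (border '')
j=15 s[j]='a': π[15]=0 (border '')
j=16 s[j]='a': π[16]=0 (border '')
j=17 s[j]='a': π[17]=0 (border '')
j=18 s[j]='b': π[18]=1 (border 'b')

[0, 1, 2, 3, 4, 0, 1, 2, 3, 4, 0, 0, 0, 0, 0, 0, 0, 0, 1]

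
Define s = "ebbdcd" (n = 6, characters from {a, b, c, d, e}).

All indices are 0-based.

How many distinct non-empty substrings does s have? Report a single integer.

rank→(start, suffix):
  0 → (1, 'bbdcd')
  1 → (2, 'bdcd')
  2 → (4, 'cd')
  3 → (5, 'd')
  4 → (3, 'dcd')
  5 → (0, 'ebbdcd')

SA = [1, 2, 4, 5, 3, 0]
rank  pair      lcp
   1  s[1:],s[2:]  1  'b'
   2  s[2:],s[4:]  0  ''
   3  s[4:],s[5:]  0  ''
   4  s[5:],s[3:]  1  'd'
   5  s[3:],s[0:]  0  ''

n(n+1)/2 = 6·7/2 = 21
Σ LCP = 0 + 1 + 0 + 0 + 1 + 0 = 2
distinct = 21 − 2 = 19

19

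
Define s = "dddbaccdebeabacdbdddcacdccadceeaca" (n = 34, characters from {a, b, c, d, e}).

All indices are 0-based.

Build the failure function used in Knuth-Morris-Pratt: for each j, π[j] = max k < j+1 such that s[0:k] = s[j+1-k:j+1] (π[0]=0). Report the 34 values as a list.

[0, 1, 2, 0, 0, 0, 0, 1, 0, 0, 0, 0, 0, 0, 0, 1, 0, 1, 2, 3, 0, 0, 0, 1, 0, 0, 0, 1, 0, 0, 0, 0, 0, 0]

π[0] = 0
j=1 s[j]='d': π[1]=1 (border 'd')
j=2 s[j]='d': π[2]=2 (border 'dd')
j=3 s[j]='b': k: 2→1→0; π[3]=0 (border '')
j=4 s[j]='a': π[4]=0 (border '')
j=5 s[j]='c': π[5]=0 (border '')
j=6 s[j]='c': π[6]=0 (border '')
j=7 s[j]='d': π[7]=1 (border 'd')
j=8 s[j]='e': k: 1→0; π[8]=0 (border '')
j=9 s[j]='b': π[9]=0 (border '')
j=10 s[j]='e': π[10]=0 (border '')
j=11 s[j]='a': π[11]=0 (border '')
j=12 s[j]='b': π[12]=0 (border '')
j=13 s[j]='a': π[13]=0 (border '')
j=14 s[j]='c': π[14]=0 (border '')
j=15 s[j]='d': π[15]=1 (border 'd')
j=16 s[j]='b': k: 1→0; π[16]=0 (border '')
j=17 s[j]='d': π[17]=1 (border 'd')
j=18 s[j]='d': π[18]=2 (border 'dd')
j=19 s[j]='d': π[19]=3 (border 'ddd')
j=20 s[j]='c': k: 3→2→1→0; π[20]=0 (border '')
j=21 s[j]='a': π[21]=0 (border '')
j=22 s[j]='c': π[22]=0 (border '')
j=23 s[j]='d': π[23]=1 (border 'd')
j=24 s[j]='c': k: 1→0; π[24]=0 (border '')
j=25 s[j]='c': π[25]=0 (border '')
j=26 s[j]='a': π[26]=0 (border '')
j=27 s[j]='d': π[27]=1 (border 'd')
j=28 s[j]='c': k: 1→0; π[28]=0 (border '')
j=29 s[j]='e': π[29]=0 (border '')
j=30 s[j]='e': π[30]=0 (border '')
j=31 s[j]='a': π[31]=0 (border '')
j=32 s[j]='c': π[32]=0 (border '')
j=33 s[j]='a': π[33]=0 (border '')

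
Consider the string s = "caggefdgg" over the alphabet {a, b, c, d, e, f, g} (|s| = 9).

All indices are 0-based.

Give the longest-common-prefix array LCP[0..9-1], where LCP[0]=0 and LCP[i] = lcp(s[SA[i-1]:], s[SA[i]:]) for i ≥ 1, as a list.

sorted suffixes:
  #0 SA[0]=1  'aggefdgg'
  #1 SA[1]=0  'caggefdgg'
  #2 SA[2]=6  'dgg'
  #3 SA[3]=4  'efdgg'
  #4 SA[4]=5  'fdgg'
  #5 SA[5]=8  'g'
  #6 SA[6]=3  'gefdgg'
  #7 SA[7]=7  'gg'
  #8 SA[8]=2  'ggefdgg'

SA = [1, 0, 6, 4, 5, 8, 3, 7, 2]
[i] adj suffixes → lcp
  [1] 1/0 → 0 ('')
  [2] 0/6 → 0 ('')
  [3] 6/4 → 0 ('')
  [4] 4/5 → 0 ('')
  [5] 5/8 → 0 ('')
  [6] 8/3 → 1 ('g')
  [7] 3/7 → 1 ('g')
  [8] 7/2 → 2 ('gg')

[0, 0, 0, 0, 0, 0, 1, 1, 2]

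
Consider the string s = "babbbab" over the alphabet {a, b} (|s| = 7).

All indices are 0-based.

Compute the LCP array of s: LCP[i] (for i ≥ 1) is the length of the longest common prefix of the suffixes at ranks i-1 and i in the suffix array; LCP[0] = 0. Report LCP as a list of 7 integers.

[0, 2, 0, 1, 3, 1, 2]

sorted suffixes:
  #0 SA[0]=5  'ab'
  #1 SA[1]=1  'abbbab'
  #2 SA[2]=6  'b'
  #3 SA[3]=4  'bab'
  #4 SA[4]=0  'babbbab'
  #5 SA[5]=3  'bbab'
  #6 SA[6]=2  'bbbab'

SA = [5, 1, 6, 4, 0, 3, 2]
i: (SA[i-1],SA[i]) lcp shared
  1: (5,1) 2 'ab'
  2: (1,6) 0 ''
  3: (6,4) 1 'b'
  4: (4,0) 3 'bab'
  5: (0,3) 1 'b'
  6: (3,2) 2 'bb'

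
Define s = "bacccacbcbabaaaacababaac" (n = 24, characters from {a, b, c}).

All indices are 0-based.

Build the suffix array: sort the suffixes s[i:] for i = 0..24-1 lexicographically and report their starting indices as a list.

rank→(start, suffix):
  0 → (12, 'aaaacababaac')
  1 → (13, 'aaacababaac')
  2 → (21, 'aac')
  3 → (14, 'aacababaac')
  4 → (10, 'abaaaacababaac')
  5 → (19, 'abaac')
  6 → (17, 'ababaac')
  7 → (22, 'ac')
  8 → (15, 'acababaac')
  9 → (5, 'acbcbabaaaacababaac')
  10 → (1, 'acccacbcbabaaaacababaac')
  11 → (11, 'baaaacababaac')
  12 → (20, 'baac')
  13 → (9, 'babaaaacababaac')
  14 → (18, 'babaac')
  15 → (0, 'bacccacbcbabaaaacababaac')
  16 → (7, 'bcbabaaaacababaac')
  17 → (23, 'c')
  18 → (16, 'cababaac')
  19 → (4, 'cacbcbabaaaacababaac')
  20 → (8, 'cbabaaaacababaac')
  21 → (6, 'cbcbabaaaacababaac')
  22 → (3, 'ccacbcbabaaaacababaac')
  23 → (2, 'cccacbcbabaaaacababaac')

[12, 13, 21, 14, 10, 19, 17, 22, 15, 5, 1, 11, 20, 9, 18, 0, 7, 23, 16, 4, 8, 6, 3, 2]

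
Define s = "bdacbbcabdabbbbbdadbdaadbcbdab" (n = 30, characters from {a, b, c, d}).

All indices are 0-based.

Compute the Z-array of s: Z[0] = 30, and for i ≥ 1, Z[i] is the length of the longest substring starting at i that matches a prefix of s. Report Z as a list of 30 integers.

[30, 0, 0, 0, 1, 1, 0, 0, 3, 0, 0, 1, 1, 1, 1, 3, 0, 0, 0, 3, 0, 0, 0, 0, 1, 0, 3, 0, 0, 1]

Z[0]=30
i=1: i≥r, start 0; Z[1]=0
i=2: i≥r, start 0; Z[2]=0
i=3: i≥r, start 0; Z[3]=0
i=4: i≥r, start 0; Z[4]=1 grow→box=[4,5)
i=5: i≥r, start 0; Z[5]=1 grow→box=[5,6)
i=6: i≥r, start 0; Z[6]=0
i=7: i≥r, start 0; Z[7]=0
i=8: i≥r, start 0; Z[8]=3 grow→box=[8,11)
i=9: min(r-i=2, Z[1]=0)=0; Z[9]=0
i=10: min(r-i=1, Z[2]=0)=0; Z[10]=0
i=11: i≥r, start 0; Z[11]=1 grow→box=[11,12)
i=12: i≥r, start 0; Z[12]=1 grow→box=[12,13)
i=13: i≥r, start 0; Z[13]=1 grow→box=[13,14)
i=14: i≥r, start 0; Z[14]=1 grow→box=[14,15)
i=15: i≥r, start 0; Z[15]=3 grow→box=[15,18)
i=16: min(r-i=2, Z[1]=0)=0; Z[16]=0
i=17: min(r-i=1, Z[2]=0)=0; Z[17]=0
i=18: i≥r, start 0; Z[18]=0
i=19: i≥r, start 0; Z[19]=3 grow→box=[19,22)
i=20: min(r-i=2, Z[1]=0)=0; Z[20]=0
i=21: min(r-i=1, Z[2]=0)=0; Z[21]=0
i=22: i≥r, start 0; Z[22]=0
i=23: i≥r, start 0; Z[23]=0
i=24: i≥r, start 0; Z[24]=1 grow→box=[24,25)
i=25: i≥r, start 0; Z[25]=0
i=26: i≥r, start 0; Z[26]=3 grow→box=[26,29)
i=27: min(r-i=2, Z[1]=0)=0; Z[27]=0
i=28: min(r-i=1, Z[2]=0)=0; Z[28]=0
i=29: i≥r, start 0; Z[29]=1 grow→box=[29,30)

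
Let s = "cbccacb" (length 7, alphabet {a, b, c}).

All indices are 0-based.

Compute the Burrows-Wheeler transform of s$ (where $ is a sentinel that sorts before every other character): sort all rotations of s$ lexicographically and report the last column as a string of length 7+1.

bcccca$b

rank  rotation  last
    0  $cbccacb  b
    1  acb$cbcc  c
    2  b$cbccac  c
    3  bccacb$c  c
    4  cacb$cbc  c
    5  cb$cbcca  a
    6  cbccacb$  $
    7  ccacb$cb  b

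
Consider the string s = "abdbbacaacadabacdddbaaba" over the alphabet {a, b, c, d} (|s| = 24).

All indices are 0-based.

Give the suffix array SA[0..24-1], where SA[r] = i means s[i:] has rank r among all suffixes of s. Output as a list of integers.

rank→(start, suffix):
  0 → (23, 'a')
  1 → (20, 'aaba')
  2 → (7, 'aacadabacdddbaaba')
  3 → (21, 'aba')
  4 → (12, 'abacdddbaaba')
  5 → (0, 'abdbbacaacadabacdddbaaba')
  6 → (5, 'acaacadabacdddbaaba')
  7 → (8, 'acadabacdddbaaba')
  8 → (14, 'acdddbaaba')
  9 → (10, 'adabacdddbaaba')
  10 → (22, 'ba')
  11 → (19, 'baaba')
  12 → (4, 'bacaacadabacdddbaaba')
  13 → (13, 'bacdddbaaba')
  14 → (3, 'bbacaacadabacdddbaaba')
  15 → (1, 'bdbbacaacadabacdddbaaba')
  16 → (6, 'caacadabacdddbaaba')
  17 → (9, 'cadabacdddbaaba')
  18 → (15, 'cdddbaaba')
  19 → (11, 'dabacdddbaaba')
  20 → (18, 'dbaaba')
  21 → (2, 'dbbacaacadabacdddbaaba')
  22 → (17, 'ddbaaba')
  23 → (16, 'dddbaaba')

[23, 20, 7, 21, 12, 0, 5, 8, 14, 10, 22, 19, 4, 13, 3, 1, 6, 9, 15, 11, 18, 2, 17, 16]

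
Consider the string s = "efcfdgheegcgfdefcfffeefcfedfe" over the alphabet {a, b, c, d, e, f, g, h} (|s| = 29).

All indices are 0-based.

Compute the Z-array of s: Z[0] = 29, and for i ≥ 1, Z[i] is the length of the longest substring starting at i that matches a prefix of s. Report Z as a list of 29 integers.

Z[0]=29
i=1: i≥r, start 0; Z[1]=0
i=2: i≥r, start 0; Z[2]=0
i=3: i≥r, start 0; Z[3]=0
i=4: i≥r, start 0; Z[4]=0
i=5: i≥r, start 0; Z[5]=0
i=6: i≥r, start 0; Z[6]=0
i=7: i≥r, start 0; Z[7]=1 extend→box=[7,8)
i=8: i≥r, start 0; Z[8]=1 extend→box=[8,9)
i=9: i≥r, start 0; Z[9]=0
i=10: i≥r, start 0; Z[10]=0
i=11: i≥r, start 0; Z[11]=0
i=12: i≥r, start 0; Z[12]=0
i=13: i≥r, start 0; Z[13]=0
i=14: i≥r, start 0; Z[14]=4 extend→box=[14,18)
i=15: min(r-i=3, Z[1]=0)=0; Z[15]=0
i=16: min(r-i=2, Z[2]=0)=0; Z[16]=0
i=17: min(r-i=1, Z[3]=0)=0; Z[17]=0
i=18: i≥r, start 0; Z[18]=0
i=19: i≥r, start 0; Z[19]=0
i=20: i≥r, start 0; Z[20]=1 extend→box=[20,21)
i=21: i≥r, start 0; Z[21]=4 extend→box=[21,25)
i=22: min(r-i=3, Z[1]=0)=0; Z[22]=0
i=23: min(r-i=2, Z[2]=0)=0; Z[23]=0
i=24: min(r-i=1, Z[3]=0)=0; Z[24]=0
i=25: i≥r, start 0; Z[25]=1 extend→box=[25,26)
i=26: i≥r, start 0; Z[26]=0
i=27: i≥r, start 0; Z[27]=0
i=28: i≥r, start 0; Z[28]=1 extend→box=[28,29)

[29, 0, 0, 0, 0, 0, 0, 1, 1, 0, 0, 0, 0, 0, 4, 0, 0, 0, 0, 0, 1, 4, 0, 0, 0, 1, 0, 0, 1]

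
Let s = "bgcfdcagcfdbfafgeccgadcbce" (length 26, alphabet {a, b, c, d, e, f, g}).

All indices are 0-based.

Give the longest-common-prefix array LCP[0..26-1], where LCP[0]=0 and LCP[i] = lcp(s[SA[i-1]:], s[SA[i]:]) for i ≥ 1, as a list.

[0, 1, 1, 0, 1, 1, 0, 1, 1, 1, 1, 3, 1, 0, 1, 2, 0, 1, 0, 1, 2, 1, 0, 1, 4, 1]

rank | idx | suffix
   0 |  20 | adcbce
   1 |  13 | afgeccgadcbce
   2 |   6 | agcfdbfafgeccgadcbce
   3 |  23 | bce
   4 |  11 | bfafgeccgadcbce
   5 |   0 | bgcfdcagcfdbfafgeccgadcbce
   6 |   5 | cagcfdbfafgeccgadcbce
   7 |  22 | cbce
   8 |  17 | ccgadcbce
   9 |  24 | ce
  10 |   8 | cfdbfafgeccgadcbce
  11 |   2 | cfdcagcfdbfafgeccgadcbce
  12 |  18 | cgadcbce
  13 |  10 | dbfafgeccgadcbce
  14 |   4 | dcagcfdbfafgeccgadcbce
  15 |  21 | dcbce
  16 |  25 | e
  17 |  16 | eccgadcbce
  18 |  12 | fafgeccgadcbce
  19 |   9 | fdbfafgeccgadcbce
  20 |   3 | fdcagcfdbfafgeccgadcbce
  21 |  14 | fgeccgadcbce
  22 |  19 | gadcbce
  23 |   7 | gcfdbfafgeccgadcbce
  24 |   1 | gcfdcagcfdbfafgeccgadcbce
  25 |  15 | geccgadcbce

SA = [20, 13, 6, 23, 11, 0, 5, 22, 17, 24, 8, 2, 18, 10, 4, 21, 25, 16, 12, 9, 3, 14, 19, 7, 1, 15]
i: (SA[i-1],SA[i]) lcp shared
  1: (20,13) 1 'a'
  2: (13,6) 1 'a'
  3: (6,23) 0 ''
  4: (23,11) 1 'b'
  5: (11,0) 1 'b'
  6: (0,5) 0 ''
  7: (5,22) 1 'c'
  8: (22,17) 1 'c'
  9: (17,24) 1 'c'
  10: (24,8) 1 'c'
  11: (8,2) 3 'cfd'
  12: (2,18) 1 'c'
  13: (18,10) 0 ''
  14: (10,4) 1 'd'
  15: (4,21) 2 'dc'
  16: (21,25) 0 ''
  17: (25,16) 1 'e'
  18: (16,12) 0 ''
  19: (12,9) 1 'f'
  20: (9,3) 2 'fd'
  21: (3,14) 1 'f'
  22: (14,19) 0 ''
  23: (19,7) 1 'g'
  24: (7,1) 4 'gcfd'
  25: (1,15) 1 'g'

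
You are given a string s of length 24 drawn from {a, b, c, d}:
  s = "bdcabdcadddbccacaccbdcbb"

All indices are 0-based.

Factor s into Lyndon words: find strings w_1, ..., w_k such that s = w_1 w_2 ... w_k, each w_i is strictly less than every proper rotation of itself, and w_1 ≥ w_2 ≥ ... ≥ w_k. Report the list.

emit factor 1: 'bdc' (i=0, period=3)
emit factor 2: 'abdcadddbccacaccbdcbb' (i=3, period=21)

["bdc", "abdcadddbccacaccbdcbb"]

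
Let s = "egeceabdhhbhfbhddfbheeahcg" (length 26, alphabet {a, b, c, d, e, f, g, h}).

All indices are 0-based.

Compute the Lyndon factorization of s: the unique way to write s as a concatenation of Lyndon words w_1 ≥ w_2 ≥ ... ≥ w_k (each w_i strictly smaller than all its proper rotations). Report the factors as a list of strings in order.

["eg", "e", "ce", "abdhhbhfbhddfbheeahcg"]

emit factor 1: 'eg' (i=0, period=2)
emit factor 2: 'e' (i=2, period=1)
emit factor 3: 'ce' (i=3, period=2)
emit factor 4: 'abdhhbhfbhddfbheeahcg' (i=5, period=21)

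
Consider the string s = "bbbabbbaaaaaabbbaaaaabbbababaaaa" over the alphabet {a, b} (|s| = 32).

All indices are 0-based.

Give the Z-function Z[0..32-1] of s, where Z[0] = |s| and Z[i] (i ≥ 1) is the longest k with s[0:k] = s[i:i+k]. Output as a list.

[32, 2, 1, 0, 4, 2, 1, 0, 0, 0, 0, 0, 0, 4, 2, 1, 0, 0, 0, 0, 0, 5, 2, 1, 0, 1, 0, 1, 0, 0, 0, 0]

Z[0]=32
i=1: i≥r, start 0; Z[1]=2 scan→box=[1,3)
i=2: min(r-i=1, Z[1]=2)=1; Z[2]=1
i=3: i≥r, start 0; Z[3]=0
i=4: i≥r, start 0; Z[4]=4 scan→box=[4,8)
i=5: min(r-i=3, Z[1]=2)=2; Z[5]=2
i=6: min(r-i=2, Z[2]=1)=1; Z[6]=1
i=7: min(r-i=1, Z[3]=0)=0; Z[7]=0
i=8: i≥r, start 0; Z[8]=0
i=9: i≥r, start 0; Z[9]=0
i=10: i≥r, start 0; Z[10]=0
i=11: i≥r, start 0; Z[11]=0
i=12: i≥r, start 0; Z[12]=0
i=13: i≥r, start 0; Z[13]=4 scan→box=[13,17)
i=14: min(r-i=3, Z[1]=2)=2; Z[14]=2
i=15: min(r-i=2, Z[2]=1)=1; Z[15]=1
i=16: min(r-i=1, Z[3]=0)=0; Z[16]=0
i=17: i≥r, start 0; Z[17]=0
i=18: i≥r, start 0; Z[18]=0
i=19: i≥r, start 0; Z[19]=0
i=20: i≥r, start 0; Z[20]=0
i=21: i≥r, start 0; Z[21]=5 scan→box=[21,26)
i=22: min(r-i=4, Z[1]=2)=2; Z[22]=2
i=23: min(r-i=3, Z[2]=1)=1; Z[23]=1
i=24: min(r-i=2, Z[3]=0)=0; Z[24]=0
i=25: min(r-i=1, Z[4]=4)=1; Z[25]=1
i=26: i≥r, start 0; Z[26]=0
i=27: i≥r, start 0; Z[27]=1 scan→box=[27,28)
i=28: i≥r, start 0; Z[28]=0
i=29: i≥r, start 0; Z[29]=0
i=30: i≥r, start 0; Z[30]=0
i=31: i≥r, start 0; Z[31]=0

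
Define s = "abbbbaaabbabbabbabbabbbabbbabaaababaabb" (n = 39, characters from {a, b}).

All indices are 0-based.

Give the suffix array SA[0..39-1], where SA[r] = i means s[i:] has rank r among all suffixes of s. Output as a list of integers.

rank | idx | suffix
   0 |  29 | aaababaabb
   1 |   5 | aaabbabbabbabbabbbabbbabaaababaabb
   2 |  30 | aababaabb
   3 |  35 | aabb
   4 |   6 | aabbabbabbabbabbbabbbabaaababaabb
   5 |  27 | abaaababaabb
   6 |  33 | abaabb
   7 |  31 | ababaabb
   8 |  36 | abb
   9 |   7 | abbabbabbabbabbbabbbabaaababaabb
  10 |  10 | abbabbabbabbbabbbabaaababaabb
  11 |  13 | abbabbabbbabbbabaaababaabb
  12 |  16 | abbabbbabbbabaaababaabb
  13 |  23 | abbbabaaababaabb
  14 |  19 | abbbabbbabaaababaabb
  15 |   0 | abbbbaaabbabbabbabbabbbabbbabaaababaabb
  16 |  38 | b
  17 |  28 | baaababaabb
  18 |   4 | baaabbabbabbabbabbbabbbabaaababaabb
  19 |  34 | baabb
  20 |  26 | babaaababaabb
  21 |  32 | babaabb
  22 |   9 | babbabbabbabbbabbbabaaababaabb
  23 |  12 | babbabbabbbabbbabaaababaabb
  24 |  15 | babbabbbabbbabaaababaabb
  25 |  22 | babbbabaaababaabb
  26 |  18 | babbbabbbabaaababaabb
  27 |  37 | bb
  28 |   3 | bbaaabbabbabbabbabbbabbbabaaababaabb
  29 |  25 | bbabaaababaabb
  30 |   8 | bbabbabbabbabbbabbbabaaababaabb
  31 |  11 | bbabbabbabbbabbbabaaababaabb
  32 |  14 | bbabbabbbabbbabaaababaabb
  33 |  21 | bbabbbabaaababaabb
  34 |  17 | bbabbbabbbabaaababaabb
  35 |   2 | bbbaaabbabbabbabbabbbabbbabaaababaabb
  36 |  24 | bbbabaaababaabb
  37 |  20 | bbbabbbabaaababaabb
  38 |   1 | bbbbaaabbabbabbabbabbbabbbabaaababaabb

[29, 5, 30, 35, 6, 27, 33, 31, 36, 7, 10, 13, 16, 23, 19, 0, 38, 28, 4, 34, 26, 32, 9, 12, 15, 22, 18, 37, 3, 25, 8, 11, 14, 21, 17, 2, 24, 20, 1]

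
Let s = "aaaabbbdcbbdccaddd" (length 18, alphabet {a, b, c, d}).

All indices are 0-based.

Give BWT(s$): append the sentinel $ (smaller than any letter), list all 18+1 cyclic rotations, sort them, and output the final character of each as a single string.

d$aaacabcbbcdddbbda

rank  rotation             last
    0  $aaaabbbdcbbdccaddd  d
    1  aaaabbbdcbbdccaddd$  $
    2  aaabbbdcbbdccaddd$a  a
    3  aabbbdcbbdccaddd$aa  a
    4  abbbdcbbdccaddd$aaa  a
    5  addd$aaaabbbdcbbdcc  c
    6  bbbdcbbdccaddd$aaaa  a
    7  bbdcbbdccaddd$aaaab  b
    8  bbdccaddd$aaaabbbdc  c
    9  bdcbbdccaddd$aaaabb  b
   10  bdccaddd$aaaabbbdcb  b
   11  caddd$aaaabbbdcbbdc  c
   12  cbbdccaddd$aaaabbbd  d
   13  ccaddd$aaaabbbdcbbd  d
   14  d$aaaabbbdcbbdccadd  d
   15  dcbbdccaddd$aaaabbb  b
   16  dccaddd$aaaabbbdcbb  b
   17  dd$aaaabbbdcbbdccad  d
   18  ddd$aaaabbbdcbbdcca  a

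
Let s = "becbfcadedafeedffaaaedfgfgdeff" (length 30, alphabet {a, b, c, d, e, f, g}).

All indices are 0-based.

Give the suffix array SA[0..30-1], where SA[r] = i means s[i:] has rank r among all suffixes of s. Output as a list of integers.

[17, 18, 6, 19, 10, 0, 3, 5, 2, 9, 7, 26, 14, 21, 1, 8, 13, 20, 12, 27, 29, 16, 4, 11, 28, 15, 24, 22, 25, 23]

rank→(start, suffix):
  0 → (17, 'aaaedfgfgdeff')
  1 → (18, 'aaedfgfgdeff')
  2 → (6, 'adedafeedffaaaedfgfgdeff')
  3 → (19, 'aedfgfgdeff')
  4 → (10, 'afeedffaaaedfgfgdeff')
  5 → (0, 'becbfcadedafeedffaaaedfgfgdeff')
  6 → (3, 'bfcadedafeedffaaaedfgfgdeff')
  7 → (5, 'cadedafeedffaaaedfgfgdeff')
  8 → (2, 'cbfcadedafeedffaaaedfgfgdeff')
  9 → (9, 'dafeedffaaaedfgfgdeff')
  10 → (7, 'dedafeedffaaaedfgfgdeff')
  11 → (26, 'deff')
  12 → (14, 'dffaaaedfgfgdeff')
  13 → (21, 'dfgfgdeff')
  14 → (1, 'ecbfcadedafeedffaaaedfgfgdeff')
  15 → (8, 'edafeedffaaaedfgfgdeff')
  16 → (13, 'edffaaaedfgfgdeff')
  17 → (20, 'edfgfgdeff')
  18 → (12, 'eedffaaaedfgfgdeff')
  19 → (27, 'eff')
  20 → (29, 'f')
  21 → (16, 'faaaedfgfgdeff')
  22 → (4, 'fcadedafeedffaaaedfgfgdeff')
  23 → (11, 'feedffaaaedfgfgdeff')
  24 → (28, 'ff')
  25 → (15, 'ffaaaedfgfgdeff')
  26 → (24, 'fgdeff')
  27 → (22, 'fgfgdeff')
  28 → (25, 'gdeff')
  29 → (23, 'gfgdeff')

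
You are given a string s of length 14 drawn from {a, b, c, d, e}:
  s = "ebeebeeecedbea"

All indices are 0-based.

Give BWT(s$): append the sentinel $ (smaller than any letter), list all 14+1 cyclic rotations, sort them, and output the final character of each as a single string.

rank  rotation         last
    0  $ebeebeeecedbea  a
    1  a$ebeebeeecedbe  e
    2  bea$ebeebeeeced  d
    3  beebeeecedbea$e  e
    4  beeecedbea$ebee  e
    5  cedbea$ebeebeee  e
    6  dbea$ebeebeeece  e
    7  ea$ebeebeeecedb  b
    8  ebeebeeecedbea$  $
    9  ebeeecedbea$ebe  e
   10  ecedbea$ebeebee  e
   11  edbea$ebeebeeec  c
   12  eebeeecedbea$eb  b
   13  eecedbea$ebeebe  e
   14  eeecedbea$ebeeb  b

aedeeeeb$eecbeb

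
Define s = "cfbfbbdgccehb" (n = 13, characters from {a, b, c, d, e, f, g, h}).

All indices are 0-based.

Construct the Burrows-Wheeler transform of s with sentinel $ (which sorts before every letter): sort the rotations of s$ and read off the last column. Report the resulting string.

rank  rotation        last
    0  $cfbfbbdgccehb  b
    1  b$cfbfbbdgcceh  h
    2  bbdgccehb$cfbf  f
    3  bdgccehb$cfbfb  b
    4  bfbbdgccehb$cf  f
    5  ccehb$cfbfbbdg  g
    6  cehb$cfbfbbdgc  c
    7  cfbfbbdgccehb$  $
    8  dgccehb$cfbfbb  b
    9  ehb$cfbfbbdgcc  c
   10  fbbdgccehb$cfb  b
   11  fbfbbdgccehb$c  c
   12  gccehb$cfbfbbd  d
   13  hb$cfbfbbdgcce  e

bhfbfgc$bcbcde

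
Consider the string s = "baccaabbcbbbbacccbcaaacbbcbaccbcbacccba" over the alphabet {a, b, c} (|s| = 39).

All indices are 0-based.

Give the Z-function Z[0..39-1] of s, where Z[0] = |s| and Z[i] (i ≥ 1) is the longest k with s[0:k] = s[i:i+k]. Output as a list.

[39, 0, 0, 0, 0, 0, 1, 1, 0, 1, 1, 1, 4, 0, 0, 0, 0, 1, 0, 0, 0, 0, 0, 1, 1, 0, 4, 0, 0, 0, 1, 0, 4, 0, 0, 0, 0, 2, 0]

Z[0]=39
i=1: i≥r, start 0; Z[1]=0
i=2: i≥r, start 0; Z[2]=0
i=3: i≥r, start 0; Z[3]=0
i=4: i≥r, start 0; Z[4]=0
i=5: i≥r, start 0; Z[5]=0
i=6: i≥r, start 0; Z[6]=1 scan→box=[6,7)
i=7: i≥r, start 0; Z[7]=1 scan→box=[7,8)
i=8: i≥r, start 0; Z[8]=0
i=9: i≥r, start 0; Z[9]=1 scan→box=[9,10)
i=10: i≥r, start 0; Z[10]=1 scan→box=[10,11)
i=11: i≥r, start 0; Z[11]=1 scan→box=[11,12)
i=12: i≥r, start 0; Z[12]=4 scan→box=[12,16)
i=13: min(r-i=3, Z[1]=0)=0; Z[13]=0
i=14: min(r-i=2, Z[2]=0)=0; Z[14]=0
i=15: min(r-i=1, Z[3]=0)=0; Z[15]=0
i=16: i≥r, start 0; Z[16]=0
i=17: i≥r, start 0; Z[17]=1 scan→box=[17,18)
i=18: i≥r, start 0; Z[18]=0
i=19: i≥r, start 0; Z[19]=0
i=20: i≥r, start 0; Z[20]=0
i=21: i≥r, start 0; Z[21]=0
i=22: i≥r, start 0; Z[22]=0
i=23: i≥r, start 0; Z[23]=1 scan→box=[23,24)
i=24: i≥r, start 0; Z[24]=1 scan→box=[24,25)
i=25: i≥r, start 0; Z[25]=0
i=26: i≥r, start 0; Z[26]=4 scan→box=[26,30)
i=27: min(r-i=3, Z[1]=0)=0; Z[27]=0
i=28: min(r-i=2, Z[2]=0)=0; Z[28]=0
i=29: min(r-i=1, Z[3]=0)=0; Z[29]=0
i=30: i≥r, start 0; Z[30]=1 scan→box=[30,31)
i=31: i≥r, start 0; Z[31]=0
i=32: i≥r, start 0; Z[32]=4 scan→box=[32,36)
i=33: min(r-i=3, Z[1]=0)=0; Z[33]=0
i=34: min(r-i=2, Z[2]=0)=0; Z[34]=0
i=35: min(r-i=1, Z[3]=0)=0; Z[35]=0
i=36: i≥r, start 0; Z[36]=0
i=37: i≥r, start 0; Z[37]=2 scan→box=[37,39)
i=38: min(r-i=1, Z[1]=0)=0; Z[38]=0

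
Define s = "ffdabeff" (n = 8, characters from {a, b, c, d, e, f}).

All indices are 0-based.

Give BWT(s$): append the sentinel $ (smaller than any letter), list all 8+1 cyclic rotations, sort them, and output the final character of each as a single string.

fdafbffe$

rank  rotation   last
    0  $ffdabeff  f
    1  abeff$ffd  d
    2  beff$ffda  a
    3  dabeff$ff  f
    4  eff$ffdab  b
    5  f$ffdabef  f
    6  fdabeff$f  f
    7  ff$ffdabe  e
    8  ffdabeff$  $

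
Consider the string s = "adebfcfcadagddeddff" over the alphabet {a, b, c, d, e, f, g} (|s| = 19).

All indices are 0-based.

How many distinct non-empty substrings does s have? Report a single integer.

174

rank | idx | suffix
   0 |   8 | adagddeddff
   1 |   0 | adebfcfcadagddeddff
   2 |  10 | agddeddff
   3 |   3 | bfcfcadagddeddff
   4 |   7 | cadagddeddff
   5 |   5 | cfcadagddeddff
   6 |   9 | dagddeddff
   7 |  12 | ddeddff
   8 |  15 | ddff
   9 |   1 | debfcfcadagddeddff
  10 |  13 | deddff
  11 |  16 | dff
  12 |   2 | ebfcfcadagddeddff
  13 |  14 | eddff
  14 |  18 | f
  15 |   6 | fcadagddeddff
  16 |   4 | fcfcadagddeddff
  17 |  17 | ff
  18 |  11 | gddeddff

SA = [8, 0, 10, 3, 7, 5, 9, 12, 15, 1, 13, 16, 2, 14, 18, 6, 4, 17, 11]
[i] adj suffixes → lcp
  [1] 8/0 → 2 ('ad')
  [2] 0/10 → 1 ('a')
  [3] 10/3 → 0 ('')
  [4] 3/7 → 0 ('')
  [5] 7/5 → 1 ('c')
  [6] 5/9 → 0 ('')
  [7] 9/12 → 1 ('d')
  [8] 12/15 → 2 ('dd')
  [9] 15/1 → 1 ('d')
  [10] 1/13 → 2 ('de')
  [11] 13/16 → 1 ('d')
  [12] 16/2 → 0 ('')
  [13] 2/14 → 1 ('e')
  [14] 14/18 → 0 ('')
  [15] 18/6 → 1 ('f')
  [16] 6/4 → 2 ('fc')
  [17] 4/17 → 1 ('f')
  [18] 17/11 → 0 ('')

n(n+1)/2 = 19·20/2 = 190
Σ LCP = 0 + 2 + 1 + 0 + 0 + 1 + 0 + 1 + 2 + 1 + 2 + 1 + 0 + 1 + 0 + 1 + 2 + 1 + 0 = 16
distinct = 190 − 16 = 174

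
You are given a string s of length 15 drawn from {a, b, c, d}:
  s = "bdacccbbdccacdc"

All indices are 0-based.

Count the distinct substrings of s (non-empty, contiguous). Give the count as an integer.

sorted suffixes:
  #0 SA[0]=2  'acccbbdccacdc'
  #1 SA[1]=11  'acdc'
  #2 SA[2]=6  'bbdccacdc'
  #3 SA[3]=0  'bdacccbbdccacdc'
  #4 SA[4]=7  'bdccacdc'
  #5 SA[5]=14  'c'
  #6 SA[6]=10  'cacdc'
  #7 SA[7]=5  'cbbdccacdc'
  #8 SA[8]=9  'ccacdc'
  #9 SA[9]=4  'ccbbdccacdc'
  #10 SA[10]=3  'cccbbdccacdc'
  #11 SA[11]=12  'cdc'
  #12 SA[12]=1  'dacccbbdccacdc'
  #13 SA[13]=13  'dc'
  #14 SA[14]=8  'dccacdc'

SA = [2, 11, 6, 0, 7, 14, 10, 5, 9, 4, 3, 12, 1, 13, 8]
i: (SA[i-1],SA[i]) lcp shared
  1: (2,11) 2 'ac'
  2: (11,6) 0 ''
  3: (6,0) 1 'b'
  4: (0,7) 2 'bd'
  5: (7,14) 0 ''
  6: (14,10) 1 'c'
  7: (10,5) 1 'c'
  8: (5,9) 1 'c'
  9: (9,4) 2 'cc'
  10: (4,3) 2 'cc'
  11: (3,12) 1 'c'
  12: (12,1) 0 ''
  13: (1,13) 1 'd'
  14: (13,8) 2 'dc'

n(n+1)/2 = 15·16/2 = 120
Σ LCP = 0 + 2 + 0 + 1 + 2 + 0 + 1 + 1 + 1 + 2 + 2 + 1 + 0 + 1 + 2 = 16
distinct = 120 − 16 = 104

104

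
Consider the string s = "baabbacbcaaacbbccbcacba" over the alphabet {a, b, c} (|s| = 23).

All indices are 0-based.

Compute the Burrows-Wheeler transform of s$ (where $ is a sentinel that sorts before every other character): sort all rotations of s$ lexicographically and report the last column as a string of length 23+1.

abcbaacabc$bacccbbbaaacb

rank  rotation                  last
    0  $baabbacbcaaacbbccbcacba  a
    1  a$baabbacbcaaacbbccbcacb  b
    2  aaacbbccbcacba$baabbacbc  c
    3  aabbacbcaaacbbccbcacba$b  b
    4  aacbbccbcacba$baabbacbca  a
    5  abbacbcaaacbbccbcacba$ba  a
    6  acba$baabbacbcaaacbbccbc  c
    7  acbbccbcacba$baabbacbcaa  a
    8  acbcaaacbbccbcacba$baabb  b
    9  ba$baabbacbcaaacbbccbcac  c
   10  baabbacbcaaacbbccbcacba$  $
   11  bacbcaaacbbccbcacba$baab  b
   12  bbacbcaaacbbccbcacba$baa  a
   13  bbccbcacba$baabbacbcaaac  c
   14  bcaaacbbccbcacba$baabbac  c
   15  bcacba$baabbacbcaaacbbcc  c
   16  bccbcacba$baabbacbcaaacb  b
   17  caaacbbccbcacba$baabbacb  b
   18  cacba$baabbacbcaaacbbccb  b
   19  cba$baabbacbcaaacbbccbca  a
   20  cbbccbcacba$baabbacbcaaa  a
   21  cbcaaacbbccbcacba$baabba  a
   22  cbcacba$baabbacbcaaacbbc  c
   23  ccbcacba$baabbacbcaaacbb  b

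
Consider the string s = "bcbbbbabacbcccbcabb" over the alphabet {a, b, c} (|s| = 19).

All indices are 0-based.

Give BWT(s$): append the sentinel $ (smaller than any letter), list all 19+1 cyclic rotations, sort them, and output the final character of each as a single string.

bbcbbbaabbcc$cbbcacb

rank  rotation              last
    0  $bcbbbbabacbcccbcabb  b
    1  abacbcccbcabb$bcbbbb  b
    2  abb$bcbbbbabacbcccbc  c
    3  acbcccbcabb$bcbbbbab  b
    4  b$bcbbbbabacbcccbcab  b
    5  babacbcccbcabb$bcbbb  b
    6  bacbcccbcabb$bcbbbba  a
    7  bb$bcbbbbabacbcccbca  a
    8  bbabacbcccbcabb$bcbb  b
    9  bbbabacbcccbcabb$bcb  b
   10  bbbbabacbcccbcabb$bc  c
   11  bcabb$bcbbbbabacbccc  c
   12  bcbbbbabacbcccbcabb$  $
   13  bcccbcabb$bcbbbbabac  c
   14  cabb$bcbbbbabacbcccb  b
   15  cbbbbabacbcccbcabb$b  b
   16  cbcabb$bcbbbbabacbcc  c
   17  cbcccbcabb$bcbbbbaba  a
   18  ccbcabb$bcbbbbabacbc  c
   19  cccbcabb$bcbbbbabacb  b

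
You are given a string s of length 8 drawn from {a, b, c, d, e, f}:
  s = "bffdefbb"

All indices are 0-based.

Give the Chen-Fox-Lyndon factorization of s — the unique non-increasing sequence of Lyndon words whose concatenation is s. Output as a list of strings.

["bffdef", "b", "b"]

emit factor 1: 'bffdef' (i=0, period=6)
emit factor 2: 'b' (i=6, period=1)
emit factor 3: 'b' (i=7, period=1)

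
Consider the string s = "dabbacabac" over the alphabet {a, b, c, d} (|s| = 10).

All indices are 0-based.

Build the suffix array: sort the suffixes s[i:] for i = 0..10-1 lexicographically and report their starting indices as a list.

[6, 1, 8, 4, 7, 3, 2, 9, 5, 0]

rank | idx | suffix
   0 |   6 | abac
   1 |   1 | abbacabac
   2 |   8 | ac
   3 |   4 | acabac
   4 |   7 | bac
   5 |   3 | bacabac
   6 |   2 | bbacabac
   7 |   9 | c
   8 |   5 | cabac
   9 |   0 | dabbacabac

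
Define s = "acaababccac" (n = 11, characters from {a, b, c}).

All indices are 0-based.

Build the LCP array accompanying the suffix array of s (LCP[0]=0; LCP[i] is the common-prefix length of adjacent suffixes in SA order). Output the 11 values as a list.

[0, 1, 2, 1, 2, 0, 1, 0, 1, 2, 1]

rank | idx | suffix
   0 |   2 | aababccac
   1 |   3 | ababccac
   2 |   5 | abccac
   3 |   9 | ac
   4 |   0 | acaababccac
   5 |   4 | babccac
   6 |   6 | bccac
   7 |  10 | c
   8 |   1 | caababccac
   9 |   8 | cac
  10 |   7 | ccac

SA = [2, 3, 5, 9, 0, 4, 6, 10, 1, 8, 7]
[i] adj suffixes → lcp
  [1] 2/3 → 1 ('a')
  [2] 3/5 → 2 ('ab')
  [3] 5/9 → 1 ('a')
  [4] 9/0 → 2 ('ac')
  [5] 0/4 → 0 ('')
  [6] 4/6 → 1 ('b')
  [7] 6/10 → 0 ('')
  [8] 10/1 → 1 ('c')
  [9] 1/8 → 2 ('ca')
  [10] 8/7 → 1 ('c')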